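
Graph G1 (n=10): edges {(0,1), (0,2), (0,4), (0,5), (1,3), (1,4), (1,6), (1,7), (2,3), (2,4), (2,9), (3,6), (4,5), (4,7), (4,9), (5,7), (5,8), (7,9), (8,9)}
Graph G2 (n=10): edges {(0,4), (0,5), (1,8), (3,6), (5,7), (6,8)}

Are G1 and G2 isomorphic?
No, not isomorphic

The graphs are NOT isomorphic.

Connected components of G1: 1 component(s) with vertex sets [[0, 1, 2, 3, 4, 5, 6, 7, 8, 9]], sizes [10].
Connected components of G2: 4 component(s) with vertex sets [[2], [9], [0, 4, 5, 7], [1, 3, 6, 8]], sizes [1, 1, 4, 4].
The number of connected components (and the multiset of component sizes) is an isomorphism invariant — an isomorphism maps each component of G1 bijectively onto a component of G2. Since G1 has 1 component(s) and G2 has 4, they cannot be isomorphic.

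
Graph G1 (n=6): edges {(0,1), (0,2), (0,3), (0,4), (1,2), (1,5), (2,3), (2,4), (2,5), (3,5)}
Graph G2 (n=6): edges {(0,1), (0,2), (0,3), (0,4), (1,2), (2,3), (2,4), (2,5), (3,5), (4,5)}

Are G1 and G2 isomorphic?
Yes, isomorphic

The graphs are isomorphic.
One valid mapping φ: V(G1) → V(G2): 0→0, 1→3, 2→2, 3→4, 4→1, 5→5

Verify φ preserves adjacency — for each edge of G1, its image is an edge of G2:
  (0,1) → (φ(0),φ(1)) = (0,3) ∈ E(G2) ✓
  (0,2) → (φ(0),φ(2)) = (0,2) ∈ E(G2) ✓
  (0,3) → (φ(0),φ(3)) = (0,4) ∈ E(G2) ✓
  (0,4) → (φ(0),φ(4)) = (0,1) ∈ E(G2) ✓
  (1,2) → (φ(1),φ(2)) = (2,3) ∈ E(G2) ✓
  (1,5) → (φ(1),φ(5)) = (3,5) ∈ E(G2) ✓
  (2,3) → (φ(2),φ(3)) = (2,4) ∈ E(G2) ✓
  (2,4) → (φ(2),φ(4)) = (1,2) ∈ E(G2) ✓
  (2,5) → (φ(2),φ(5)) = (2,5) ∈ E(G2) ✓
  (3,5) → (φ(3),φ(5)) = (4,5) ∈ E(G2) ✓
All 10 edges of G1 map to edges of G2, and |E(G1)| = |E(G2)| = 10, so φ is a bijection on edges as well as vertices. Hence G1 ≅ G2.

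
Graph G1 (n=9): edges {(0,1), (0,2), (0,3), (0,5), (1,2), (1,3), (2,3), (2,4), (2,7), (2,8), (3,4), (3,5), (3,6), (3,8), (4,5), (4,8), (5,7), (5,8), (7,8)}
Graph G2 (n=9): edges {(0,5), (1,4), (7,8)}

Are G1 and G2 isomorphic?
No, not isomorphic

The graphs are NOT isomorphic.

Connected components of G1: 1 component(s) with vertex sets [[0, 1, 2, 3, 4, 5, 6, 7, 8]], sizes [9].
Connected components of G2: 6 component(s) with vertex sets [[2], [3], [6], [0, 5], [1, 4], [7, 8]], sizes [1, 1, 1, 2, 2, 2].
The number of connected components (and the multiset of component sizes) is an isomorphism invariant — an isomorphism maps each component of G1 bijectively onto a component of G2. Since G1 has 1 component(s) and G2 has 6, they cannot be isomorphic.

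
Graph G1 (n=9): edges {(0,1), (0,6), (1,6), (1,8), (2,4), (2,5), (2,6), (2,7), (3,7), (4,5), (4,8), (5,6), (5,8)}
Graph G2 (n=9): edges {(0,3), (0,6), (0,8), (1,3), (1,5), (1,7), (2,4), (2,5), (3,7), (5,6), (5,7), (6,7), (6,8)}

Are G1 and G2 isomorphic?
Yes, isomorphic

The graphs are isomorphic.
One valid mapping φ: V(G1) → V(G2): 0→8, 1→0, 2→5, 3→4, 4→1, 5→7, 6→6, 7→2, 8→3

Verify φ preserves adjacency — for each edge of G1, its image is an edge of G2:
  (0,1) → (φ(0),φ(1)) = (0,8) ∈ E(G2) ✓
  (0,6) → (φ(0),φ(6)) = (6,8) ∈ E(G2) ✓
  (1,6) → (φ(1),φ(6)) = (0,6) ∈ E(G2) ✓
  (1,8) → (φ(1),φ(8)) = (0,3) ∈ E(G2) ✓
  (2,4) → (φ(2),φ(4)) = (1,5) ∈ E(G2) ✓
  (2,5) → (φ(2),φ(5)) = (5,7) ∈ E(G2) ✓
  (2,6) → (φ(2),φ(6)) = (5,6) ∈ E(G2) ✓
  (2,7) → (φ(2),φ(7)) = (2,5) ∈ E(G2) ✓
  (3,7) → (φ(3),φ(7)) = (2,4) ∈ E(G2) ✓
  (4,5) → (φ(4),φ(5)) = (1,7) ∈ E(G2) ✓
  (4,8) → (φ(4),φ(8)) = (1,3) ∈ E(G2) ✓
  (5,6) → (φ(5),φ(6)) = (6,7) ∈ E(G2) ✓
  (5,8) → (φ(5),φ(8)) = (3,7) ∈ E(G2) ✓
All 13 edges of G1 map to edges of G2, and |E(G1)| = |E(G2)| = 13, so φ is a bijection on edges as well as vertices. Hence G1 ≅ G2.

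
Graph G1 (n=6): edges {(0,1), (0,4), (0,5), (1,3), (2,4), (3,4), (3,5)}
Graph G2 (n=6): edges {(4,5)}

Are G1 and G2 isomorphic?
No, not isomorphic

The graphs are NOT isomorphic.

Connected components of G1: 1 component(s) with vertex sets [[0, 1, 2, 3, 4, 5]], sizes [6].
Connected components of G2: 5 component(s) with vertex sets [[0], [1], [2], [3], [4, 5]], sizes [1, 1, 1, 1, 2].
The number of connected components (and the multiset of component sizes) is an isomorphism invariant — an isomorphism maps each component of G1 bijectively onto a component of G2. Since G1 has 1 component(s) and G2 has 5, they cannot be isomorphic.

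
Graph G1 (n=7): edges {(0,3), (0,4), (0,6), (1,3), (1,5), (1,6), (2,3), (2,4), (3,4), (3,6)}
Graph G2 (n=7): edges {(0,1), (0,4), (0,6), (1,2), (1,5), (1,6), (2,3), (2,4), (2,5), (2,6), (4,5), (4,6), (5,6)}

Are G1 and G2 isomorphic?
No, not isomorphic

The graphs are NOT isomorphic.

Counting triangles (3-cliques): G1 has 4, G2 has 9.
Triangle count is an isomorphism invariant, so differing triangle counts rule out isomorphism.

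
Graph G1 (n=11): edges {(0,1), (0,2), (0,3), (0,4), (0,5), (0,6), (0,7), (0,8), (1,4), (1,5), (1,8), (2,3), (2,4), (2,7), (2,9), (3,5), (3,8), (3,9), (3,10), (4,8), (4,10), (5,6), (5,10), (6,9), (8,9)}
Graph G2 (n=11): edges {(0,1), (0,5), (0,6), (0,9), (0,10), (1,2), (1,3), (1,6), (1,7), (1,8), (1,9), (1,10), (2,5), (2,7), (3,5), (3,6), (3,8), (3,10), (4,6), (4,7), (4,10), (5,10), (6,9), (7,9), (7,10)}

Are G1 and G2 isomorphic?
Yes, isomorphic

The graphs are isomorphic.
One valid mapping φ: V(G1) → V(G2): 0→1, 1→9, 2→3, 3→10, 4→6, 5→7, 6→2, 7→8, 8→0, 9→5, 10→4

Verify φ preserves adjacency — for each edge of G1, its image is an edge of G2:
  (0,1) → (φ(0),φ(1)) = (1,9) ∈ E(G2) ✓
  (0,2) → (φ(0),φ(2)) = (1,3) ∈ E(G2) ✓
  (0,3) → (φ(0),φ(3)) = (1,10) ∈ E(G2) ✓
  (0,4) → (φ(0),φ(4)) = (1,6) ∈ E(G2) ✓
  (0,5) → (φ(0),φ(5)) = (1,7) ∈ E(G2) ✓
  (0,6) → (φ(0),φ(6)) = (1,2) ∈ E(G2) ✓
  (0,7) → (φ(0),φ(7)) = (1,8) ∈ E(G2) ✓
  (0,8) → (φ(0),φ(8)) = (0,1) ∈ E(G2) ✓
  (1,4) → (φ(1),φ(4)) = (6,9) ∈ E(G2) ✓
  (1,5) → (φ(1),φ(5)) = (7,9) ∈ E(G2) ✓
  (1,8) → (φ(1),φ(8)) = (0,9) ∈ E(G2) ✓
  (2,3) → (φ(2),φ(3)) = (3,10) ∈ E(G2) ✓
  (2,4) → (φ(2),φ(4)) = (3,6) ∈ E(G2) ✓
  (2,7) → (φ(2),φ(7)) = (3,8) ∈ E(G2) ✓
  (2,9) → (φ(2),φ(9)) = (3,5) ∈ E(G2) ✓
  (3,5) → (φ(3),φ(5)) = (7,10) ∈ E(G2) ✓
  (3,8) → (φ(3),φ(8)) = (0,10) ∈ E(G2) ✓
  (3,9) → (φ(3),φ(9)) = (5,10) ∈ E(G2) ✓
  (3,10) → (φ(3),φ(10)) = (4,10) ∈ E(G2) ✓
  (4,8) → (φ(4),φ(8)) = (0,6) ∈ E(G2) ✓
  (4,10) → (φ(4),φ(10)) = (4,6) ∈ E(G2) ✓
  (5,6) → (φ(5),φ(6)) = (2,7) ∈ E(G2) ✓
  (5,10) → (φ(5),φ(10)) = (4,7) ∈ E(G2) ✓
  (6,9) → (φ(6),φ(9)) = (2,5) ∈ E(G2) ✓
  (8,9) → (φ(8),φ(9)) = (0,5) ∈ E(G2) ✓
All 25 edges of G1 map to edges of G2, and |E(G1)| = |E(G2)| = 25, so φ is a bijection on edges as well as vertices. Hence G1 ≅ G2.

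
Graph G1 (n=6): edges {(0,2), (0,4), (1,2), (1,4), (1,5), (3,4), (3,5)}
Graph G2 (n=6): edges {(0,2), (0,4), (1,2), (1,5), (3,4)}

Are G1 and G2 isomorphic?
No, not isomorphic

The graphs are NOT isomorphic.

Counting edges: G1 has 7 edge(s); G2 has 5 edge(s).
Edge count is an isomorphism invariant (a bijection on vertices induces a bijection on edges), so differing edge counts rule out isomorphism.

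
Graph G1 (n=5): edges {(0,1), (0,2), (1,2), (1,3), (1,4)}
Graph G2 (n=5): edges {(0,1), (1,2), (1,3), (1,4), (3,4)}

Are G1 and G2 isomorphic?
Yes, isomorphic

The graphs are isomorphic.
One valid mapping φ: V(G1) → V(G2): 0→4, 1→1, 2→3, 3→2, 4→0

Verify φ preserves adjacency — for each edge of G1, its image is an edge of G2:
  (0,1) → (φ(0),φ(1)) = (1,4) ∈ E(G2) ✓
  (0,2) → (φ(0),φ(2)) = (3,4) ∈ E(G2) ✓
  (1,2) → (φ(1),φ(2)) = (1,3) ∈ E(G2) ✓
  (1,3) → (φ(1),φ(3)) = (1,2) ∈ E(G2) ✓
  (1,4) → (φ(1),φ(4)) = (0,1) ∈ E(G2) ✓
All 5 edges of G1 map to edges of G2, and |E(G1)| = |E(G2)| = 5, so φ is a bijection on edges as well as vertices. Hence G1 ≅ G2.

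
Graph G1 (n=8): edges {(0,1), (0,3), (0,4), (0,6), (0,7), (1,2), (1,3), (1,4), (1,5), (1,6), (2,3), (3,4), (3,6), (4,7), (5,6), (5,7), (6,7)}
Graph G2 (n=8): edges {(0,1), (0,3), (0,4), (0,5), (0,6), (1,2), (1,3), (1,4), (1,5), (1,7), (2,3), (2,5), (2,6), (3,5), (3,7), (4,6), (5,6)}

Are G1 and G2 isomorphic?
Yes, isomorphic

The graphs are isomorphic.
One valid mapping φ: V(G1) → V(G2): 0→5, 1→1, 2→7, 3→3, 4→2, 5→4, 6→0, 7→6

Verify φ preserves adjacency — for each edge of G1, its image is an edge of G2:
  (0,1) → (φ(0),φ(1)) = (1,5) ∈ E(G2) ✓
  (0,3) → (φ(0),φ(3)) = (3,5) ∈ E(G2) ✓
  (0,4) → (φ(0),φ(4)) = (2,5) ∈ E(G2) ✓
  (0,6) → (φ(0),φ(6)) = (0,5) ∈ E(G2) ✓
  (0,7) → (φ(0),φ(7)) = (5,6) ∈ E(G2) ✓
  (1,2) → (φ(1),φ(2)) = (1,7) ∈ E(G2) ✓
  (1,3) → (φ(1),φ(3)) = (1,3) ∈ E(G2) ✓
  (1,4) → (φ(1),φ(4)) = (1,2) ∈ E(G2) ✓
  (1,5) → (φ(1),φ(5)) = (1,4) ∈ E(G2) ✓
  (1,6) → (φ(1),φ(6)) = (0,1) ∈ E(G2) ✓
  (2,3) → (φ(2),φ(3)) = (3,7) ∈ E(G2) ✓
  (3,4) → (φ(3),φ(4)) = (2,3) ∈ E(G2) ✓
  (3,6) → (φ(3),φ(6)) = (0,3) ∈ E(G2) ✓
  (4,7) → (φ(4),φ(7)) = (2,6) ∈ E(G2) ✓
  (5,6) → (φ(5),φ(6)) = (0,4) ∈ E(G2) ✓
  (5,7) → (φ(5),φ(7)) = (4,6) ∈ E(G2) ✓
  (6,7) → (φ(6),φ(7)) = (0,6) ∈ E(G2) ✓
All 17 edges of G1 map to edges of G2, and |E(G1)| = |E(G2)| = 17, so φ is a bijection on edges as well as vertices. Hence G1 ≅ G2.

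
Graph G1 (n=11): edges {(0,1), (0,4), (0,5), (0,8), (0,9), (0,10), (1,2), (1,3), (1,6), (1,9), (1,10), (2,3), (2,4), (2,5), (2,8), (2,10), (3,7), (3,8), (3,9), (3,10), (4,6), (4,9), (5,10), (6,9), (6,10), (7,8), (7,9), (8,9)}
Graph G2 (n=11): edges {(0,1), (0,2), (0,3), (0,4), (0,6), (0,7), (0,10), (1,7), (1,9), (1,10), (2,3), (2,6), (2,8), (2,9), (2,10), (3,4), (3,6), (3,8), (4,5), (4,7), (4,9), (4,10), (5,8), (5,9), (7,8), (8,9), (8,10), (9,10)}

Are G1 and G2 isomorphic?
Yes, isomorphic

The graphs are isomorphic.
One valid mapping φ: V(G1) → V(G2): 0→4, 1→10, 2→8, 3→2, 4→7, 5→5, 6→1, 7→6, 8→3, 9→0, 10→9

Verify φ preserves adjacency — for each edge of G1, its image is an edge of G2:
  (0,1) → (φ(0),φ(1)) = (4,10) ∈ E(G2) ✓
  (0,4) → (φ(0),φ(4)) = (4,7) ∈ E(G2) ✓
  (0,5) → (φ(0),φ(5)) = (4,5) ∈ E(G2) ✓
  (0,8) → (φ(0),φ(8)) = (3,4) ∈ E(G2) ✓
  (0,9) → (φ(0),φ(9)) = (0,4) ∈ E(G2) ✓
  (0,10) → (φ(0),φ(10)) = (4,9) ∈ E(G2) ✓
  (1,2) → (φ(1),φ(2)) = (8,10) ∈ E(G2) ✓
  (1,3) → (φ(1),φ(3)) = (2,10) ∈ E(G2) ✓
  (1,6) → (φ(1),φ(6)) = (1,10) ∈ E(G2) ✓
  (1,9) → (φ(1),φ(9)) = (0,10) ∈ E(G2) ✓
  (1,10) → (φ(1),φ(10)) = (9,10) ∈ E(G2) ✓
  (2,3) → (φ(2),φ(3)) = (2,8) ∈ E(G2) ✓
  (2,4) → (φ(2),φ(4)) = (7,8) ∈ E(G2) ✓
  (2,5) → (φ(2),φ(5)) = (5,8) ∈ E(G2) ✓
  (2,8) → (φ(2),φ(8)) = (3,8) ∈ E(G2) ✓
  (2,10) → (φ(2),φ(10)) = (8,9) ∈ E(G2) ✓
  (3,7) → (φ(3),φ(7)) = (2,6) ∈ E(G2) ✓
  (3,8) → (φ(3),φ(8)) = (2,3) ∈ E(G2) ✓
  (3,9) → (φ(3),φ(9)) = (0,2) ∈ E(G2) ✓
  (3,10) → (φ(3),φ(10)) = (2,9) ∈ E(G2) ✓
  (4,6) → (φ(4),φ(6)) = (1,7) ∈ E(G2) ✓
  (4,9) → (φ(4),φ(9)) = (0,7) ∈ E(G2) ✓
  (5,10) → (φ(5),φ(10)) = (5,9) ∈ E(G2) ✓
  (6,9) → (φ(6),φ(9)) = (0,1) ∈ E(G2) ✓
  (6,10) → (φ(6),φ(10)) = (1,9) ∈ E(G2) ✓
  (7,8) → (φ(7),φ(8)) = (3,6) ∈ E(G2) ✓
  (7,9) → (φ(7),φ(9)) = (0,6) ∈ E(G2) ✓
  (8,9) → (φ(8),φ(9)) = (0,3) ∈ E(G2) ✓
All 28 edges of G1 map to edges of G2, and |E(G1)| = |E(G2)| = 28, so φ is a bijection on edges as well as vertices. Hence G1 ≅ G2.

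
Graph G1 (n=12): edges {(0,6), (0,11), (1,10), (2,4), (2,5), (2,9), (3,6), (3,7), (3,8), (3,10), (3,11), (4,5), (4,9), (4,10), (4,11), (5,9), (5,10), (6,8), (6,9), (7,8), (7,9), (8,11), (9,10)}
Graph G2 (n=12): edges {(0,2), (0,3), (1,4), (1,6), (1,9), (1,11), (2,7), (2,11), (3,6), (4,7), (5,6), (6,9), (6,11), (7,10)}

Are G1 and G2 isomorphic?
No, not isomorphic

The graphs are NOT isomorphic.

Connected components of G1: 1 component(s) with vertex sets [[0, 1, 2, 3, 4, 5, 6, 7, 8, 9, 10, 11]], sizes [12].
Connected components of G2: 2 component(s) with vertex sets [[8], [0, 1, 2, 3, 4, 5, 6, 7, 9, 10, 11]], sizes [1, 11].
The number of connected components (and the multiset of component sizes) is an isomorphism invariant — an isomorphism maps each component of G1 bijectively onto a component of G2. Since G1 has 1 component(s) and G2 has 2, they cannot be isomorphic.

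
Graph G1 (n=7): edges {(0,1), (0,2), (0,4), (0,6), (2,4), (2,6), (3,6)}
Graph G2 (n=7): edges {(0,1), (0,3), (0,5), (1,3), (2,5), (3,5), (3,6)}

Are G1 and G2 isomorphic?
Yes, isomorphic

The graphs are isomorphic.
One valid mapping φ: V(G1) → V(G2): 0→3, 1→6, 2→0, 3→2, 4→1, 5→4, 6→5

Verify φ preserves adjacency — for each edge of G1, its image is an edge of G2:
  (0,1) → (φ(0),φ(1)) = (3,6) ∈ E(G2) ✓
  (0,2) → (φ(0),φ(2)) = (0,3) ∈ E(G2) ✓
  (0,4) → (φ(0),φ(4)) = (1,3) ∈ E(G2) ✓
  (0,6) → (φ(0),φ(6)) = (3,5) ∈ E(G2) ✓
  (2,4) → (φ(2),φ(4)) = (0,1) ∈ E(G2) ✓
  (2,6) → (φ(2),φ(6)) = (0,5) ∈ E(G2) ✓
  (3,6) → (φ(3),φ(6)) = (2,5) ∈ E(G2) ✓
All 7 edges of G1 map to edges of G2, and |E(G1)| = |E(G2)| = 7, so φ is a bijection on edges as well as vertices. Hence G1 ≅ G2.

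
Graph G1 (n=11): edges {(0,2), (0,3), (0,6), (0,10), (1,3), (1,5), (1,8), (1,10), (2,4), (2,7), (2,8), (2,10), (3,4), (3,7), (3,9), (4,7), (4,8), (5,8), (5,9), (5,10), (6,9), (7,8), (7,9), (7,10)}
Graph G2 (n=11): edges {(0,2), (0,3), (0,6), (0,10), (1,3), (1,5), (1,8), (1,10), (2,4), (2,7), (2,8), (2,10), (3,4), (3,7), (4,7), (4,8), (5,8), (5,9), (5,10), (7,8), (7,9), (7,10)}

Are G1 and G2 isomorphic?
No, not isomorphic

The graphs are NOT isomorphic.

Counting edges: G1 has 24 edge(s); G2 has 22 edge(s).
Edge count is an isomorphism invariant (a bijection on vertices induces a bijection on edges), so differing edge counts rule out isomorphism.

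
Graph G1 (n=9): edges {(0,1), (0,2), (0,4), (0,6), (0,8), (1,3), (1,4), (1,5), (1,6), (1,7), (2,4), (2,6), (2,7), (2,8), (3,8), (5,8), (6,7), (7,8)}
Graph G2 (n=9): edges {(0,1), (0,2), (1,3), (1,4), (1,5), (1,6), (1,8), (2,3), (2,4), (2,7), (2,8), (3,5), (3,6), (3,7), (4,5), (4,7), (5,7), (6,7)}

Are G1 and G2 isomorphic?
Yes, isomorphic

The graphs are isomorphic.
One valid mapping φ: V(G1) → V(G2): 0→3, 1→1, 2→7, 3→8, 4→6, 5→0, 6→5, 7→4, 8→2

Verify φ preserves adjacency — for each edge of G1, its image is an edge of G2:
  (0,1) → (φ(0),φ(1)) = (1,3) ∈ E(G2) ✓
  (0,2) → (φ(0),φ(2)) = (3,7) ∈ E(G2) ✓
  (0,4) → (φ(0),φ(4)) = (3,6) ∈ E(G2) ✓
  (0,6) → (φ(0),φ(6)) = (3,5) ∈ E(G2) ✓
  (0,8) → (φ(0),φ(8)) = (2,3) ∈ E(G2) ✓
  (1,3) → (φ(1),φ(3)) = (1,8) ∈ E(G2) ✓
  (1,4) → (φ(1),φ(4)) = (1,6) ∈ E(G2) ✓
  (1,5) → (φ(1),φ(5)) = (0,1) ∈ E(G2) ✓
  (1,6) → (φ(1),φ(6)) = (1,5) ∈ E(G2) ✓
  (1,7) → (φ(1),φ(7)) = (1,4) ∈ E(G2) ✓
  (2,4) → (φ(2),φ(4)) = (6,7) ∈ E(G2) ✓
  (2,6) → (φ(2),φ(6)) = (5,7) ∈ E(G2) ✓
  (2,7) → (φ(2),φ(7)) = (4,7) ∈ E(G2) ✓
  (2,8) → (φ(2),φ(8)) = (2,7) ∈ E(G2) ✓
  (3,8) → (φ(3),φ(8)) = (2,8) ∈ E(G2) ✓
  (5,8) → (φ(5),φ(8)) = (0,2) ∈ E(G2) ✓
  (6,7) → (φ(6),φ(7)) = (4,5) ∈ E(G2) ✓
  (7,8) → (φ(7),φ(8)) = (2,4) ∈ E(G2) ✓
All 18 edges of G1 map to edges of G2, and |E(G1)| = |E(G2)| = 18, so φ is a bijection on edges as well as vertices. Hence G1 ≅ G2.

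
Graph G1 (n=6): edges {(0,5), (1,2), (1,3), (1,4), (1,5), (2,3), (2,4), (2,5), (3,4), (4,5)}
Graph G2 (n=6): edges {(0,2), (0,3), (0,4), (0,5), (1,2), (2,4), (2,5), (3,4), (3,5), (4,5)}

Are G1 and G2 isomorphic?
Yes, isomorphic

The graphs are isomorphic.
One valid mapping φ: V(G1) → V(G2): 0→1, 1→4, 2→5, 3→3, 4→0, 5→2

Verify φ preserves adjacency — for each edge of G1, its image is an edge of G2:
  (0,5) → (φ(0),φ(5)) = (1,2) ∈ E(G2) ✓
  (1,2) → (φ(1),φ(2)) = (4,5) ∈ E(G2) ✓
  (1,3) → (φ(1),φ(3)) = (3,4) ∈ E(G2) ✓
  (1,4) → (φ(1),φ(4)) = (0,4) ∈ E(G2) ✓
  (1,5) → (φ(1),φ(5)) = (2,4) ∈ E(G2) ✓
  (2,3) → (φ(2),φ(3)) = (3,5) ∈ E(G2) ✓
  (2,4) → (φ(2),φ(4)) = (0,5) ∈ E(G2) ✓
  (2,5) → (φ(2),φ(5)) = (2,5) ∈ E(G2) ✓
  (3,4) → (φ(3),φ(4)) = (0,3) ∈ E(G2) ✓
  (4,5) → (φ(4),φ(5)) = (0,2) ∈ E(G2) ✓
All 10 edges of G1 map to edges of G2, and |E(G1)| = |E(G2)| = 10, so φ is a bijection on edges as well as vertices. Hence G1 ≅ G2.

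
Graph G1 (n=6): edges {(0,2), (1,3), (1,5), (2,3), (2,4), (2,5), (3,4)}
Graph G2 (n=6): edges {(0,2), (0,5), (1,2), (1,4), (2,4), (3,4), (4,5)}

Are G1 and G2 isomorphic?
Yes, isomorphic

The graphs are isomorphic.
One valid mapping φ: V(G1) → V(G2): 0→3, 1→0, 2→4, 3→2, 4→1, 5→5

Verify φ preserves adjacency — for each edge of G1, its image is an edge of G2:
  (0,2) → (φ(0),φ(2)) = (3,4) ∈ E(G2) ✓
  (1,3) → (φ(1),φ(3)) = (0,2) ∈ E(G2) ✓
  (1,5) → (φ(1),φ(5)) = (0,5) ∈ E(G2) ✓
  (2,3) → (φ(2),φ(3)) = (2,4) ∈ E(G2) ✓
  (2,4) → (φ(2),φ(4)) = (1,4) ∈ E(G2) ✓
  (2,5) → (φ(2),φ(5)) = (4,5) ∈ E(G2) ✓
  (3,4) → (φ(3),φ(4)) = (1,2) ∈ E(G2) ✓
All 7 edges of G1 map to edges of G2, and |E(G1)| = |E(G2)| = 7, so φ is a bijection on edges as well as vertices. Hence G1 ≅ G2.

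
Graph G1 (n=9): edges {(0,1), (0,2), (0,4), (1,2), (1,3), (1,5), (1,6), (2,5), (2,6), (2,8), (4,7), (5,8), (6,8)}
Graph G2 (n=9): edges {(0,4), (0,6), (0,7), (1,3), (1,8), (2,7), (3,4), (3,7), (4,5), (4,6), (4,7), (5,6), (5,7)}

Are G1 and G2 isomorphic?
Yes, isomorphic

The graphs are isomorphic.
One valid mapping φ: V(G1) → V(G2): 0→3, 1→7, 2→4, 3→2, 4→1, 5→0, 6→5, 7→8, 8→6

Verify φ preserves adjacency — for each edge of G1, its image is an edge of G2:
  (0,1) → (φ(0),φ(1)) = (3,7) ∈ E(G2) ✓
  (0,2) → (φ(0),φ(2)) = (3,4) ∈ E(G2) ✓
  (0,4) → (φ(0),φ(4)) = (1,3) ∈ E(G2) ✓
  (1,2) → (φ(1),φ(2)) = (4,7) ∈ E(G2) ✓
  (1,3) → (φ(1),φ(3)) = (2,7) ∈ E(G2) ✓
  (1,5) → (φ(1),φ(5)) = (0,7) ∈ E(G2) ✓
  (1,6) → (φ(1),φ(6)) = (5,7) ∈ E(G2) ✓
  (2,5) → (φ(2),φ(5)) = (0,4) ∈ E(G2) ✓
  (2,6) → (φ(2),φ(6)) = (4,5) ∈ E(G2) ✓
  (2,8) → (φ(2),φ(8)) = (4,6) ∈ E(G2) ✓
  (4,7) → (φ(4),φ(7)) = (1,8) ∈ E(G2) ✓
  (5,8) → (φ(5),φ(8)) = (0,6) ∈ E(G2) ✓
  (6,8) → (φ(6),φ(8)) = (5,6) ∈ E(G2) ✓
All 13 edges of G1 map to edges of G2, and |E(G1)| = |E(G2)| = 13, so φ is a bijection on edges as well as vertices. Hence G1 ≅ G2.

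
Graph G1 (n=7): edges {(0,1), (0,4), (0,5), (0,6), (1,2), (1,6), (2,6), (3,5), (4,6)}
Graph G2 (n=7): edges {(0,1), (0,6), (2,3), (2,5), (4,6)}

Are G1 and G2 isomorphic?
No, not isomorphic

The graphs are NOT isomorphic.

Degrees in G1: deg(0)=4, deg(1)=3, deg(2)=2, deg(3)=1, deg(4)=2, deg(5)=2, deg(6)=4.
Sorted degree sequence of G1: [4, 4, 3, 2, 2, 2, 1].
Degrees in G2: deg(0)=2, deg(1)=1, deg(2)=2, deg(3)=1, deg(4)=1, deg(5)=1, deg(6)=2.
Sorted degree sequence of G2: [2, 2, 2, 1, 1, 1, 1].
The (sorted) degree sequence is an isomorphism invariant, so since G1 and G2 have different degree sequences they cannot be isomorphic.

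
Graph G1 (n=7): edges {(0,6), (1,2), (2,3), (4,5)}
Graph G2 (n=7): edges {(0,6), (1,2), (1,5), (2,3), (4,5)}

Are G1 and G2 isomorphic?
No, not isomorphic

The graphs are NOT isomorphic.

Counting edges: G1 has 4 edge(s); G2 has 5 edge(s).
Edge count is an isomorphism invariant (a bijection on vertices induces a bijection on edges), so differing edge counts rule out isomorphism.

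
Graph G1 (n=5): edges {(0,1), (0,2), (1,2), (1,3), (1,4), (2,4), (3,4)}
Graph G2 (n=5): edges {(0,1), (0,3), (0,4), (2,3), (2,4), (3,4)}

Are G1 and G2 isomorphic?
No, not isomorphic

The graphs are NOT isomorphic.

Counting triangles (3-cliques): G1 has 3, G2 has 2.
Triangle count is an isomorphism invariant, so differing triangle counts rule out isomorphism.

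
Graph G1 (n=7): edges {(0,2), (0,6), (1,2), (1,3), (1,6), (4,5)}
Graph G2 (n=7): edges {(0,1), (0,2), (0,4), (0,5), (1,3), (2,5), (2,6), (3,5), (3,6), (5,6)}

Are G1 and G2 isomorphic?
No, not isomorphic

The graphs are NOT isomorphic.

Counting triangles (3-cliques): G1 has 0, G2 has 3.
Triangle count is an isomorphism invariant, so differing triangle counts rule out isomorphism.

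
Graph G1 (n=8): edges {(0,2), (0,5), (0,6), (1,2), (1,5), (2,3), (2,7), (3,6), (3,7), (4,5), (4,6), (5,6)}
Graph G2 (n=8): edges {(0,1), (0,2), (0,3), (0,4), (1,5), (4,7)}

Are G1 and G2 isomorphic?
No, not isomorphic

The graphs are NOT isomorphic.

Connected components of G1: 1 component(s) with vertex sets [[0, 1, 2, 3, 4, 5, 6, 7]], sizes [8].
Connected components of G2: 2 component(s) with vertex sets [[6], [0, 1, 2, 3, 4, 5, 7]], sizes [1, 7].
The number of connected components (and the multiset of component sizes) is an isomorphism invariant — an isomorphism maps each component of G1 bijectively onto a component of G2. Since G1 has 1 component(s) and G2 has 2, they cannot be isomorphic.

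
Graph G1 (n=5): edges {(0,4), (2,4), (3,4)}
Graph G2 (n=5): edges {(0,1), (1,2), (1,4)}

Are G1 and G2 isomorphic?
Yes, isomorphic

The graphs are isomorphic.
One valid mapping φ: V(G1) → V(G2): 0→2, 1→3, 2→0, 3→4, 4→1

Verify φ preserves adjacency — for each edge of G1, its image is an edge of G2:
  (0,4) → (φ(0),φ(4)) = (1,2) ∈ E(G2) ✓
  (2,4) → (φ(2),φ(4)) = (0,1) ∈ E(G2) ✓
  (3,4) → (φ(3),φ(4)) = (1,4) ∈ E(G2) ✓
All 3 edges of G1 map to edges of G2, and |E(G1)| = |E(G2)| = 3, so φ is a bijection on edges as well as vertices. Hence G1 ≅ G2.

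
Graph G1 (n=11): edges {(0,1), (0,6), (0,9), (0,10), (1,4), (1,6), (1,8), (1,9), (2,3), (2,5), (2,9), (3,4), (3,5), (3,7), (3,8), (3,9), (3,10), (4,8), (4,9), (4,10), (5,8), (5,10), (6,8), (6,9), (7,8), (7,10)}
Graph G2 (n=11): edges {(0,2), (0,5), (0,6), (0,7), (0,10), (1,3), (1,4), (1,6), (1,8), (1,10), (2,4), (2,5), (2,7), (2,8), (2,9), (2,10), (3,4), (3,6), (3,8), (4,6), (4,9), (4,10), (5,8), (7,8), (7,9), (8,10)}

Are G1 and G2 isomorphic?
Yes, isomorphic

The graphs are isomorphic.
One valid mapping φ: V(G1) → V(G2): 0→6, 1→1, 2→9, 3→2, 4→10, 5→7, 6→3, 7→5, 8→8, 9→4, 10→0

Verify φ preserves adjacency — for each edge of G1, its image is an edge of G2:
  (0,1) → (φ(0),φ(1)) = (1,6) ∈ E(G2) ✓
  (0,6) → (φ(0),φ(6)) = (3,6) ∈ E(G2) ✓
  (0,9) → (φ(0),φ(9)) = (4,6) ∈ E(G2) ✓
  (0,10) → (φ(0),φ(10)) = (0,6) ∈ E(G2) ✓
  (1,4) → (φ(1),φ(4)) = (1,10) ∈ E(G2) ✓
  (1,6) → (φ(1),φ(6)) = (1,3) ∈ E(G2) ✓
  (1,8) → (φ(1),φ(8)) = (1,8) ∈ E(G2) ✓
  (1,9) → (φ(1),φ(9)) = (1,4) ∈ E(G2) ✓
  (2,3) → (φ(2),φ(3)) = (2,9) ∈ E(G2) ✓
  (2,5) → (φ(2),φ(5)) = (7,9) ∈ E(G2) ✓
  (2,9) → (φ(2),φ(9)) = (4,9) ∈ E(G2) ✓
  (3,4) → (φ(3),φ(4)) = (2,10) ∈ E(G2) ✓
  (3,5) → (φ(3),φ(5)) = (2,7) ∈ E(G2) ✓
  (3,7) → (φ(3),φ(7)) = (2,5) ∈ E(G2) ✓
  (3,8) → (φ(3),φ(8)) = (2,8) ∈ E(G2) ✓
  (3,9) → (φ(3),φ(9)) = (2,4) ∈ E(G2) ✓
  (3,10) → (φ(3),φ(10)) = (0,2) ∈ E(G2) ✓
  (4,8) → (φ(4),φ(8)) = (8,10) ∈ E(G2) ✓
  (4,9) → (φ(4),φ(9)) = (4,10) ∈ E(G2) ✓
  (4,10) → (φ(4),φ(10)) = (0,10) ∈ E(G2) ✓
  (5,8) → (φ(5),φ(8)) = (7,8) ∈ E(G2) ✓
  (5,10) → (φ(5),φ(10)) = (0,7) ∈ E(G2) ✓
  (6,8) → (φ(6),φ(8)) = (3,8) ∈ E(G2) ✓
  (6,9) → (φ(6),φ(9)) = (3,4) ∈ E(G2) ✓
  (7,8) → (φ(7),φ(8)) = (5,8) ∈ E(G2) ✓
  (7,10) → (φ(7),φ(10)) = (0,5) ∈ E(G2) ✓
All 26 edges of G1 map to edges of G2, and |E(G1)| = |E(G2)| = 26, so φ is a bijection on edges as well as vertices. Hence G1 ≅ G2.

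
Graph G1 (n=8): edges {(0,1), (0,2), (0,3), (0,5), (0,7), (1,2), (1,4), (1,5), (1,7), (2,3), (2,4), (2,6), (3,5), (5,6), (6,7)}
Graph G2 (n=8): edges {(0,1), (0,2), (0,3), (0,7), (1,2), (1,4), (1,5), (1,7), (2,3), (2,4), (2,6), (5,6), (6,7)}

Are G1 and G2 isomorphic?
No, not isomorphic

The graphs are NOT isomorphic.

Counting edges: G1 has 15 edge(s); G2 has 13 edge(s).
Edge count is an isomorphism invariant (a bijection on vertices induces a bijection on edges), so differing edge counts rule out isomorphism.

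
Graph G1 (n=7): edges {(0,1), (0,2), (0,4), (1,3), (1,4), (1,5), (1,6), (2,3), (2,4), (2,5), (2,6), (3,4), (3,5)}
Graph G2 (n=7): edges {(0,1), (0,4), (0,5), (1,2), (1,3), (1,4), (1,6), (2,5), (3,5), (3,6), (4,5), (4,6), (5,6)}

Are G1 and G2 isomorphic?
Yes, isomorphic

The graphs are isomorphic.
One valid mapping φ: V(G1) → V(G2): 0→0, 1→5, 2→1, 3→6, 4→4, 5→3, 6→2

Verify φ preserves adjacency — for each edge of G1, its image is an edge of G2:
  (0,1) → (φ(0),φ(1)) = (0,5) ∈ E(G2) ✓
  (0,2) → (φ(0),φ(2)) = (0,1) ∈ E(G2) ✓
  (0,4) → (φ(0),φ(4)) = (0,4) ∈ E(G2) ✓
  (1,3) → (φ(1),φ(3)) = (5,6) ∈ E(G2) ✓
  (1,4) → (φ(1),φ(4)) = (4,5) ∈ E(G2) ✓
  (1,5) → (φ(1),φ(5)) = (3,5) ∈ E(G2) ✓
  (1,6) → (φ(1),φ(6)) = (2,5) ∈ E(G2) ✓
  (2,3) → (φ(2),φ(3)) = (1,6) ∈ E(G2) ✓
  (2,4) → (φ(2),φ(4)) = (1,4) ∈ E(G2) ✓
  (2,5) → (φ(2),φ(5)) = (1,3) ∈ E(G2) ✓
  (2,6) → (φ(2),φ(6)) = (1,2) ∈ E(G2) ✓
  (3,4) → (φ(3),φ(4)) = (4,6) ∈ E(G2) ✓
  (3,5) → (φ(3),φ(5)) = (3,6) ∈ E(G2) ✓
All 13 edges of G1 map to edges of G2, and |E(G1)| = |E(G2)| = 13, so φ is a bijection on edges as well as vertices. Hence G1 ≅ G2.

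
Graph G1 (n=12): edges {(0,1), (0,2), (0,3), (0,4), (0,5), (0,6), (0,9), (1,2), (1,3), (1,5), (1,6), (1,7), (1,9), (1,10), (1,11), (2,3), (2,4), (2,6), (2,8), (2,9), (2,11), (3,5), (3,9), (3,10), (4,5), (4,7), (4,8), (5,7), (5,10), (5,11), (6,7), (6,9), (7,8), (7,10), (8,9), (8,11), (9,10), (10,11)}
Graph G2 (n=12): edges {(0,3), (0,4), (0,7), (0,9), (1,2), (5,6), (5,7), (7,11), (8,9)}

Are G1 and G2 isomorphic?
No, not isomorphic

The graphs are NOT isomorphic.

Connected components of G1: 1 component(s) with vertex sets [[0, 1, 2, 3, 4, 5, 6, 7, 8, 9, 10, 11]], sizes [12].
Connected components of G2: 3 component(s) with vertex sets [[10], [1, 2], [0, 3, 4, 5, 6, 7, 8, 9, 11]], sizes [1, 2, 9].
The number of connected components (and the multiset of component sizes) is an isomorphism invariant — an isomorphism maps each component of G1 bijectively onto a component of G2. Since G1 has 1 component(s) and G2 has 3, they cannot be isomorphic.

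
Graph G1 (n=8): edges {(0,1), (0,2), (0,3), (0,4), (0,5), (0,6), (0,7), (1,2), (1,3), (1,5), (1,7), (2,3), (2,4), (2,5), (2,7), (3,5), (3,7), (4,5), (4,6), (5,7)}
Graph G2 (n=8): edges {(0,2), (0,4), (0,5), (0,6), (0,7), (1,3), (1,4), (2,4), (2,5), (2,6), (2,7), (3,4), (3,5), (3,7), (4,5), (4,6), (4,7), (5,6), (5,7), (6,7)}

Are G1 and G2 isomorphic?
Yes, isomorphic

The graphs are isomorphic.
One valid mapping φ: V(G1) → V(G2): 0→4, 1→0, 2→7, 3→2, 4→3, 5→5, 6→1, 7→6

Verify φ preserves adjacency — for each edge of G1, its image is an edge of G2:
  (0,1) → (φ(0),φ(1)) = (0,4) ∈ E(G2) ✓
  (0,2) → (φ(0),φ(2)) = (4,7) ∈ E(G2) ✓
  (0,3) → (φ(0),φ(3)) = (2,4) ∈ E(G2) ✓
  (0,4) → (φ(0),φ(4)) = (3,4) ∈ E(G2) ✓
  (0,5) → (φ(0),φ(5)) = (4,5) ∈ E(G2) ✓
  (0,6) → (φ(0),φ(6)) = (1,4) ∈ E(G2) ✓
  (0,7) → (φ(0),φ(7)) = (4,6) ∈ E(G2) ✓
  (1,2) → (φ(1),φ(2)) = (0,7) ∈ E(G2) ✓
  (1,3) → (φ(1),φ(3)) = (0,2) ∈ E(G2) ✓
  (1,5) → (φ(1),φ(5)) = (0,5) ∈ E(G2) ✓
  (1,7) → (φ(1),φ(7)) = (0,6) ∈ E(G2) ✓
  (2,3) → (φ(2),φ(3)) = (2,7) ∈ E(G2) ✓
  (2,4) → (φ(2),φ(4)) = (3,7) ∈ E(G2) ✓
  (2,5) → (φ(2),φ(5)) = (5,7) ∈ E(G2) ✓
  (2,7) → (φ(2),φ(7)) = (6,7) ∈ E(G2) ✓
  (3,5) → (φ(3),φ(5)) = (2,5) ∈ E(G2) ✓
  (3,7) → (φ(3),φ(7)) = (2,6) ∈ E(G2) ✓
  (4,5) → (φ(4),φ(5)) = (3,5) ∈ E(G2) ✓
  (4,6) → (φ(4),φ(6)) = (1,3) ∈ E(G2) ✓
  (5,7) → (φ(5),φ(7)) = (5,6) ∈ E(G2) ✓
All 20 edges of G1 map to edges of G2, and |E(G1)| = |E(G2)| = 20, so φ is a bijection on edges as well as vertices. Hence G1 ≅ G2.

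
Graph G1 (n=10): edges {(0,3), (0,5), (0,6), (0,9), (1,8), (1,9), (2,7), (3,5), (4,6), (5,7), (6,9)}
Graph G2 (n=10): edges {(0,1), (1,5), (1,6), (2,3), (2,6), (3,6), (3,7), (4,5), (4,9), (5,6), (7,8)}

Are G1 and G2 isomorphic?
Yes, isomorphic

The graphs are isomorphic.
One valid mapping φ: V(G1) → V(G2): 0→6, 1→4, 2→8, 3→2, 4→0, 5→3, 6→1, 7→7, 8→9, 9→5

Verify φ preserves adjacency — for each edge of G1, its image is an edge of G2:
  (0,3) → (φ(0),φ(3)) = (2,6) ∈ E(G2) ✓
  (0,5) → (φ(0),φ(5)) = (3,6) ∈ E(G2) ✓
  (0,6) → (φ(0),φ(6)) = (1,6) ∈ E(G2) ✓
  (0,9) → (φ(0),φ(9)) = (5,6) ∈ E(G2) ✓
  (1,8) → (φ(1),φ(8)) = (4,9) ∈ E(G2) ✓
  (1,9) → (φ(1),φ(9)) = (4,5) ∈ E(G2) ✓
  (2,7) → (φ(2),φ(7)) = (7,8) ∈ E(G2) ✓
  (3,5) → (φ(3),φ(5)) = (2,3) ∈ E(G2) ✓
  (4,6) → (φ(4),φ(6)) = (0,1) ∈ E(G2) ✓
  (5,7) → (φ(5),φ(7)) = (3,7) ∈ E(G2) ✓
  (6,9) → (φ(6),φ(9)) = (1,5) ∈ E(G2) ✓
All 11 edges of G1 map to edges of G2, and |E(G1)| = |E(G2)| = 11, so φ is a bijection on edges as well as vertices. Hence G1 ≅ G2.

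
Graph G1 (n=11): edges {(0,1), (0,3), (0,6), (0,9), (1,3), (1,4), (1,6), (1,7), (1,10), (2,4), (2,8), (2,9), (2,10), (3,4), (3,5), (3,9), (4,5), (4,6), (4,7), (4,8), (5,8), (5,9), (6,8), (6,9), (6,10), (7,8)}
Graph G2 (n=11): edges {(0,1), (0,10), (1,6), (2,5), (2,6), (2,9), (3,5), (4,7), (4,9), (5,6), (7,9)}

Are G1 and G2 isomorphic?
No, not isomorphic

The graphs are NOT isomorphic.

Connected components of G1: 1 component(s) with vertex sets [[0, 1, 2, 3, 4, 5, 6, 7, 8, 9, 10]], sizes [11].
Connected components of G2: 2 component(s) with vertex sets [[8], [0, 1, 2, 3, 4, 5, 6, 7, 9, 10]], sizes [1, 10].
The number of connected components (and the multiset of component sizes) is an isomorphism invariant — an isomorphism maps each component of G1 bijectively onto a component of G2. Since G1 has 1 component(s) and G2 has 2, they cannot be isomorphic.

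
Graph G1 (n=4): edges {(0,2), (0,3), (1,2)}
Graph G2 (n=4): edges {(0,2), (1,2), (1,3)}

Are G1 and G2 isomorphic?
Yes, isomorphic

The graphs are isomorphic.
One valid mapping φ: V(G1) → V(G2): 0→1, 1→0, 2→2, 3→3

Verify φ preserves adjacency — for each edge of G1, its image is an edge of G2:
  (0,2) → (φ(0),φ(2)) = (1,2) ∈ E(G2) ✓
  (0,3) → (φ(0),φ(3)) = (1,3) ∈ E(G2) ✓
  (1,2) → (φ(1),φ(2)) = (0,2) ∈ E(G2) ✓
All 3 edges of G1 map to edges of G2, and |E(G1)| = |E(G2)| = 3, so φ is a bijection on edges as well as vertices. Hence G1 ≅ G2.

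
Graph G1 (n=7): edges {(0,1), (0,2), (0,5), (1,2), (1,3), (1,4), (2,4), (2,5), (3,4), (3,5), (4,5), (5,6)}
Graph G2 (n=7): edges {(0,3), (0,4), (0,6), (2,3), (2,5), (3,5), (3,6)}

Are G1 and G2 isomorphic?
No, not isomorphic

The graphs are NOT isomorphic.

Counting triangles (3-cliques): G1 has 6, G2 has 2.
Triangle count is an isomorphism invariant, so differing triangle counts rule out isomorphism.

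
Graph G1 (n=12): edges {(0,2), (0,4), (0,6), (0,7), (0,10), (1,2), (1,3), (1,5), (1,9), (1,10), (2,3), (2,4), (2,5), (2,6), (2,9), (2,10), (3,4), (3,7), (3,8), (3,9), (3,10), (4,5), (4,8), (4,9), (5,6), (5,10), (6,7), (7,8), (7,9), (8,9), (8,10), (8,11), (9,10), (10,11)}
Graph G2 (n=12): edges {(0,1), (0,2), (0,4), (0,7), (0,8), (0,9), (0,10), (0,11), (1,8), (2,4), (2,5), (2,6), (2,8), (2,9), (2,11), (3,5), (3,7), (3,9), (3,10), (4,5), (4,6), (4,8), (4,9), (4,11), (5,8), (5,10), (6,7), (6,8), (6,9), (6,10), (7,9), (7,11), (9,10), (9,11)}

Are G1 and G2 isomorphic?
Yes, isomorphic

The graphs are isomorphic.
One valid mapping φ: V(G1) → V(G2): 0→10, 1→11, 2→9, 3→2, 4→6, 5→7, 6→3, 7→5, 8→8, 9→4, 10→0, 11→1

Verify φ preserves adjacency — for each edge of G1, its image is an edge of G2:
  (0,2) → (φ(0),φ(2)) = (9,10) ∈ E(G2) ✓
  (0,4) → (φ(0),φ(4)) = (6,10) ∈ E(G2) ✓
  (0,6) → (φ(0),φ(6)) = (3,10) ∈ E(G2) ✓
  (0,7) → (φ(0),φ(7)) = (5,10) ∈ E(G2) ✓
  (0,10) → (φ(0),φ(10)) = (0,10) ∈ E(G2) ✓
  (1,2) → (φ(1),φ(2)) = (9,11) ∈ E(G2) ✓
  (1,3) → (φ(1),φ(3)) = (2,11) ∈ E(G2) ✓
  (1,5) → (φ(1),φ(5)) = (7,11) ∈ E(G2) ✓
  (1,9) → (φ(1),φ(9)) = (4,11) ∈ E(G2) ✓
  (1,10) → (φ(1),φ(10)) = (0,11) ∈ E(G2) ✓
  (2,3) → (φ(2),φ(3)) = (2,9) ∈ E(G2) ✓
  (2,4) → (φ(2),φ(4)) = (6,9) ∈ E(G2) ✓
  (2,5) → (φ(2),φ(5)) = (7,9) ∈ E(G2) ✓
  (2,6) → (φ(2),φ(6)) = (3,9) ∈ E(G2) ✓
  (2,9) → (φ(2),φ(9)) = (4,9) ∈ E(G2) ✓
  (2,10) → (φ(2),φ(10)) = (0,9) ∈ E(G2) ✓
  (3,4) → (φ(3),φ(4)) = (2,6) ∈ E(G2) ✓
  (3,7) → (φ(3),φ(7)) = (2,5) ∈ E(G2) ✓
  (3,8) → (φ(3),φ(8)) = (2,8) ∈ E(G2) ✓
  (3,9) → (φ(3),φ(9)) = (2,4) ∈ E(G2) ✓
  (3,10) → (φ(3),φ(10)) = (0,2) ∈ E(G2) ✓
  (4,5) → (φ(4),φ(5)) = (6,7) ∈ E(G2) ✓
  (4,8) → (φ(4),φ(8)) = (6,8) ∈ E(G2) ✓
  (4,9) → (φ(4),φ(9)) = (4,6) ∈ E(G2) ✓
  (5,6) → (φ(5),φ(6)) = (3,7) ∈ E(G2) ✓
  (5,10) → (φ(5),φ(10)) = (0,7) ∈ E(G2) ✓
  (6,7) → (φ(6),φ(7)) = (3,5) ∈ E(G2) ✓
  (7,8) → (φ(7),φ(8)) = (5,8) ∈ E(G2) ✓
  (7,9) → (φ(7),φ(9)) = (4,5) ∈ E(G2) ✓
  (8,9) → (φ(8),φ(9)) = (4,8) ∈ E(G2) ✓
  (8,10) → (φ(8),φ(10)) = (0,8) ∈ E(G2) ✓
  (8,11) → (φ(8),φ(11)) = (1,8) ∈ E(G2) ✓
  (9,10) → (φ(9),φ(10)) = (0,4) ∈ E(G2) ✓
  (10,11) → (φ(10),φ(11)) = (0,1) ∈ E(G2) ✓
All 34 edges of G1 map to edges of G2, and |E(G1)| = |E(G2)| = 34, so φ is a bijection on edges as well as vertices. Hence G1 ≅ G2.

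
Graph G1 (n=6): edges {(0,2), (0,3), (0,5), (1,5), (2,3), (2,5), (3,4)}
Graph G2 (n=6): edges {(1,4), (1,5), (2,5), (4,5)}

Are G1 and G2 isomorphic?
No, not isomorphic

The graphs are NOT isomorphic.

Degrees in G1: deg(0)=3, deg(1)=1, deg(2)=3, deg(3)=3, deg(4)=1, deg(5)=3.
Sorted degree sequence of G1: [3, 3, 3, 3, 1, 1].
Degrees in G2: deg(0)=0, deg(1)=2, deg(2)=1, deg(3)=0, deg(4)=2, deg(5)=3.
Sorted degree sequence of G2: [3, 2, 2, 1, 0, 0].
The (sorted) degree sequence is an isomorphism invariant, so since G1 and G2 have different degree sequences they cannot be isomorphic.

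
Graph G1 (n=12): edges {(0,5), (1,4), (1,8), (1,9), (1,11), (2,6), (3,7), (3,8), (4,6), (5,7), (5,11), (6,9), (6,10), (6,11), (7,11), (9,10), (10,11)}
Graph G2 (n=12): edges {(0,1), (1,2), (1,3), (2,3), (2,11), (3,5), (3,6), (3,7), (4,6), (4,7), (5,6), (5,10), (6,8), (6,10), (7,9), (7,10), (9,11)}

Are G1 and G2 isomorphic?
Yes, isomorphic

The graphs are isomorphic.
One valid mapping φ: V(G1) → V(G2): 0→0, 1→7, 2→8, 3→11, 4→4, 5→1, 6→6, 7→2, 8→9, 9→10, 10→5, 11→3

Verify φ preserves adjacency — for each edge of G1, its image is an edge of G2:
  (0,5) → (φ(0),φ(5)) = (0,1) ∈ E(G2) ✓
  (1,4) → (φ(1),φ(4)) = (4,7) ∈ E(G2) ✓
  (1,8) → (φ(1),φ(8)) = (7,9) ∈ E(G2) ✓
  (1,9) → (φ(1),φ(9)) = (7,10) ∈ E(G2) ✓
  (1,11) → (φ(1),φ(11)) = (3,7) ∈ E(G2) ✓
  (2,6) → (φ(2),φ(6)) = (6,8) ∈ E(G2) ✓
  (3,7) → (φ(3),φ(7)) = (2,11) ∈ E(G2) ✓
  (3,8) → (φ(3),φ(8)) = (9,11) ∈ E(G2) ✓
  (4,6) → (φ(4),φ(6)) = (4,6) ∈ E(G2) ✓
  (5,7) → (φ(5),φ(7)) = (1,2) ∈ E(G2) ✓
  (5,11) → (φ(5),φ(11)) = (1,3) ∈ E(G2) ✓
  (6,9) → (φ(6),φ(9)) = (6,10) ∈ E(G2) ✓
  (6,10) → (φ(6),φ(10)) = (5,6) ∈ E(G2) ✓
  (6,11) → (φ(6),φ(11)) = (3,6) ∈ E(G2) ✓
  (7,11) → (φ(7),φ(11)) = (2,3) ∈ E(G2) ✓
  (9,10) → (φ(9),φ(10)) = (5,10) ∈ E(G2) ✓
  (10,11) → (φ(10),φ(11)) = (3,5) ∈ E(G2) ✓
All 17 edges of G1 map to edges of G2, and |E(G1)| = |E(G2)| = 17, so φ is a bijection on edges as well as vertices. Hence G1 ≅ G2.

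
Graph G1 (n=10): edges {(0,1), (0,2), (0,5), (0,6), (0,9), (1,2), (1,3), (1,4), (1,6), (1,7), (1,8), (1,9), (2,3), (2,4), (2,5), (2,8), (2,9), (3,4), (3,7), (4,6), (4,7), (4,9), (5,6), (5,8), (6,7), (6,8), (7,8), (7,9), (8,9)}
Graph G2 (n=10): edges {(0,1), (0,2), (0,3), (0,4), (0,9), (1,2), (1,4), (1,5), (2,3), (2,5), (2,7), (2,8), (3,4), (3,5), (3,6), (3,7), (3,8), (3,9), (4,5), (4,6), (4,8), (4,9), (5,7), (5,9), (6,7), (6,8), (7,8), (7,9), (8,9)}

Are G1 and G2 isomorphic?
Yes, isomorphic

The graphs are isomorphic.
One valid mapping φ: V(G1) → V(G2): 0→0, 1→3, 2→4, 3→6, 4→8, 5→1, 6→2, 7→7, 8→5, 9→9

Verify φ preserves adjacency — for each edge of G1, its image is an edge of G2:
  (0,1) → (φ(0),φ(1)) = (0,3) ∈ E(G2) ✓
  (0,2) → (φ(0),φ(2)) = (0,4) ∈ E(G2) ✓
  (0,5) → (φ(0),φ(5)) = (0,1) ∈ E(G2) ✓
  (0,6) → (φ(0),φ(6)) = (0,2) ∈ E(G2) ✓
  (0,9) → (φ(0),φ(9)) = (0,9) ∈ E(G2) ✓
  (1,2) → (φ(1),φ(2)) = (3,4) ∈ E(G2) ✓
  (1,3) → (φ(1),φ(3)) = (3,6) ∈ E(G2) ✓
  (1,4) → (φ(1),φ(4)) = (3,8) ∈ E(G2) ✓
  (1,6) → (φ(1),φ(6)) = (2,3) ∈ E(G2) ✓
  (1,7) → (φ(1),φ(7)) = (3,7) ∈ E(G2) ✓
  (1,8) → (φ(1),φ(8)) = (3,5) ∈ E(G2) ✓
  (1,9) → (φ(1),φ(9)) = (3,9) ∈ E(G2) ✓
  (2,3) → (φ(2),φ(3)) = (4,6) ∈ E(G2) ✓
  (2,4) → (φ(2),φ(4)) = (4,8) ∈ E(G2) ✓
  (2,5) → (φ(2),φ(5)) = (1,4) ∈ E(G2) ✓
  (2,8) → (φ(2),φ(8)) = (4,5) ∈ E(G2) ✓
  (2,9) → (φ(2),φ(9)) = (4,9) ∈ E(G2) ✓
  (3,4) → (φ(3),φ(4)) = (6,8) ∈ E(G2) ✓
  (3,7) → (φ(3),φ(7)) = (6,7) ∈ E(G2) ✓
  (4,6) → (φ(4),φ(6)) = (2,8) ∈ E(G2) ✓
  (4,7) → (φ(4),φ(7)) = (7,8) ∈ E(G2) ✓
  (4,9) → (φ(4),φ(9)) = (8,9) ∈ E(G2) ✓
  (5,6) → (φ(5),φ(6)) = (1,2) ∈ E(G2) ✓
  (5,8) → (φ(5),φ(8)) = (1,5) ∈ E(G2) ✓
  (6,7) → (φ(6),φ(7)) = (2,7) ∈ E(G2) ✓
  (6,8) → (φ(6),φ(8)) = (2,5) ∈ E(G2) ✓
  (7,8) → (φ(7),φ(8)) = (5,7) ∈ E(G2) ✓
  (7,9) → (φ(7),φ(9)) = (7,9) ∈ E(G2) ✓
  (8,9) → (φ(8),φ(9)) = (5,9) ∈ E(G2) ✓
All 29 edges of G1 map to edges of G2, and |E(G1)| = |E(G2)| = 29, so φ is a bijection on edges as well as vertices. Hence G1 ≅ G2.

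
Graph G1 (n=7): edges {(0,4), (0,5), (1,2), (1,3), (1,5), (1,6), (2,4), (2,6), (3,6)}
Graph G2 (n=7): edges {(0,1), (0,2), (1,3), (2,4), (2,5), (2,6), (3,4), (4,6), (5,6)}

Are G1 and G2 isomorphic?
Yes, isomorphic

The graphs are isomorphic.
One valid mapping φ: V(G1) → V(G2): 0→1, 1→2, 2→4, 3→5, 4→3, 5→0, 6→6

Verify φ preserves adjacency — for each edge of G1, its image is an edge of G2:
  (0,4) → (φ(0),φ(4)) = (1,3) ∈ E(G2) ✓
  (0,5) → (φ(0),φ(5)) = (0,1) ∈ E(G2) ✓
  (1,2) → (φ(1),φ(2)) = (2,4) ∈ E(G2) ✓
  (1,3) → (φ(1),φ(3)) = (2,5) ∈ E(G2) ✓
  (1,5) → (φ(1),φ(5)) = (0,2) ∈ E(G2) ✓
  (1,6) → (φ(1),φ(6)) = (2,6) ∈ E(G2) ✓
  (2,4) → (φ(2),φ(4)) = (3,4) ∈ E(G2) ✓
  (2,6) → (φ(2),φ(6)) = (4,6) ∈ E(G2) ✓
  (3,6) → (φ(3),φ(6)) = (5,6) ∈ E(G2) ✓
All 9 edges of G1 map to edges of G2, and |E(G1)| = |E(G2)| = 9, so φ is a bijection on edges as well as vertices. Hence G1 ≅ G2.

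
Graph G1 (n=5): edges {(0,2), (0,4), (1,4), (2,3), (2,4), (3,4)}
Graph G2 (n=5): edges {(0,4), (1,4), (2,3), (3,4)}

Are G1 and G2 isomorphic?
No, not isomorphic

The graphs are NOT isomorphic.

Counting edges: G1 has 6 edge(s); G2 has 4 edge(s).
Edge count is an isomorphism invariant (a bijection on vertices induces a bijection on edges), so differing edge counts rule out isomorphism.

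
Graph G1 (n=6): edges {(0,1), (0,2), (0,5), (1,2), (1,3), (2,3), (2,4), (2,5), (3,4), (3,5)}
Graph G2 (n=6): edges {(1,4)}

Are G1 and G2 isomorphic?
No, not isomorphic

The graphs are NOT isomorphic.

Connected components of G1: 1 component(s) with vertex sets [[0, 1, 2, 3, 4, 5]], sizes [6].
Connected components of G2: 5 component(s) with vertex sets [[0], [2], [3], [5], [1, 4]], sizes [1, 1, 1, 1, 2].
The number of connected components (and the multiset of component sizes) is an isomorphism invariant — an isomorphism maps each component of G1 bijectively onto a component of G2. Since G1 has 1 component(s) and G2 has 5, they cannot be isomorphic.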